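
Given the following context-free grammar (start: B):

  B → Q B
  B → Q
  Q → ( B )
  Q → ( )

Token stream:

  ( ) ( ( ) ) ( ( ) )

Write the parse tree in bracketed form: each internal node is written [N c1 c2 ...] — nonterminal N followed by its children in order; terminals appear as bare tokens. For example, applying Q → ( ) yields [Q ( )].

B
Q B
( ) B
( ) Q B
( ) ( B ) B
( ) ( Q ) B
( ) ( ( ) ) B
( ) ( ( ) ) Q
( ) ( ( ) ) ( B )
( ) ( ( ) ) ( Q )
( ) ( ( ) ) ( ( ) )

[B [Q ( )] [B [Q ( [B [Q ( )]] )] [B [Q ( [B [Q ( )]] )]]]]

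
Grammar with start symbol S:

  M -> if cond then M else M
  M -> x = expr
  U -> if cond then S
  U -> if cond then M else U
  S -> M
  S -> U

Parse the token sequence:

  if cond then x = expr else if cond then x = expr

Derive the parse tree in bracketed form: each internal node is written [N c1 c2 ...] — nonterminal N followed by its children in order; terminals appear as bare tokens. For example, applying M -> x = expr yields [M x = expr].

[S [U if cond then [M x = expr] else [U if cond then [S [M x = expr]]]]]

S
U
if cond then M else U
if cond then x = expr else U
if cond then x = expr else if cond then S
if cond then x = expr else if cond then M
if cond then x = expr else if cond then x = expr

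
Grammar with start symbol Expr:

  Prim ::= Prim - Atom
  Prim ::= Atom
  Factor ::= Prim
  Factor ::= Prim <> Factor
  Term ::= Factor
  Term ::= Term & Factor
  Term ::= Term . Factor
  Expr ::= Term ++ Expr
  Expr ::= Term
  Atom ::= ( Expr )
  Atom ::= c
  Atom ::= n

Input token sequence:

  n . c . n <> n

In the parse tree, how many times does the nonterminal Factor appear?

[Expr [Term [Term [Term [Factor [Prim [Atom n]]]] . [Factor [Prim [Atom c]]]] . [Factor [Prim [Atom n]] <> [Factor [Prim [Atom n]]]]]]

4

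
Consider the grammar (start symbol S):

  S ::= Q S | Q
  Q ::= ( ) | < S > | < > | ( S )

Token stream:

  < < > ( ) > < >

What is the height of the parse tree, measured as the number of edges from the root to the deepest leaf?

5

[S [Q < [S [Q < >] [S [Q ( )]]] >] [S [Q < >]]]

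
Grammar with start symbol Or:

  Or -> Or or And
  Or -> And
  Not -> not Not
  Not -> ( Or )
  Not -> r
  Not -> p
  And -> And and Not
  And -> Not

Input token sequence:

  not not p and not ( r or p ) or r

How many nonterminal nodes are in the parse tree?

17

[Or [Or [And [And [Not not [Not not [Not p]]]] and [Not not [Not ( [Or [Or [And [Not r]]] or [And [Not p]]] )]]]] or [And [Not r]]]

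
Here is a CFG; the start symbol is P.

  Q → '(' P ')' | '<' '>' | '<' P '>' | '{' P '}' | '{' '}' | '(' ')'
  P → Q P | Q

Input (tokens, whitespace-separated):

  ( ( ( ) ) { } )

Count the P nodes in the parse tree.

[P [Q ( [P [Q ( [P [Q ( )]] )] [P [Q { }]]] )]]

4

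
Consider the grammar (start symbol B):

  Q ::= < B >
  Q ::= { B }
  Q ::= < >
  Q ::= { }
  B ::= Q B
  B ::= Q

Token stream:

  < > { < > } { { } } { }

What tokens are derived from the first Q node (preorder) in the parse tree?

[B [Q < >] [B [Q { [B [Q < >]] }] [B [Q { [B [Q { }]] }] [B [Q { }]]]]]

< >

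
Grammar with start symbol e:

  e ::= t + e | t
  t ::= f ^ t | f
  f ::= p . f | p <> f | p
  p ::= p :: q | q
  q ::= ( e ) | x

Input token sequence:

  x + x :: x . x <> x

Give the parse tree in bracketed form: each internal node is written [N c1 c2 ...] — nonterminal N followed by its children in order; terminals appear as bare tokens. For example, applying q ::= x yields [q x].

[e [t [f [p [q x]]]] + [e [t [f [p [p [q x]] :: [q x]] . [f [p [q x]] <> [f [p [q x]]]]]]]]

e
t + e
f + e
p + e
q + e
x + e
x + t
x + f
x + p . f
x + p :: q . f
x + q :: q . f
x + x :: q . f
x + x :: x . f
x + x :: x . p <> f
x + x :: x . q <> f
x + x :: x . x <> f
x + x :: x . x <> p
x + x :: x . x <> q
x + x :: x . x <> x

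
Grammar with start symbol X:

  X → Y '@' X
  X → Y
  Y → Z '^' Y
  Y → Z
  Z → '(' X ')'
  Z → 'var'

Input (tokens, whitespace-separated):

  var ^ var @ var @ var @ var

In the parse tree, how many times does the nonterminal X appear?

[X [Y [Z var] ^ [Y [Z var]]] @ [X [Y [Z var]] @ [X [Y [Z var]] @ [X [Y [Z var]]]]]]

4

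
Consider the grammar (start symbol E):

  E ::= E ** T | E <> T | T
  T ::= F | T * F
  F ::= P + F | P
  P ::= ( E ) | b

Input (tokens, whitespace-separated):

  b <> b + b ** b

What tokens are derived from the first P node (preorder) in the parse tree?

b

[E [E [E [T [F [P b]]]] <> [T [F [P b] + [F [P b]]]]] ** [T [F [P b]]]]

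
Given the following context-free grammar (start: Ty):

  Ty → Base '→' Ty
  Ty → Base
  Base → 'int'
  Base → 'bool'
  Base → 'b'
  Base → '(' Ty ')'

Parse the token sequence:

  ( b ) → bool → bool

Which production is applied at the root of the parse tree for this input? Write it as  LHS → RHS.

[Ty [Base ( [Ty [Base b]] )] → [Ty [Base bool] → [Ty [Base bool]]]]

Ty → Base '→' Ty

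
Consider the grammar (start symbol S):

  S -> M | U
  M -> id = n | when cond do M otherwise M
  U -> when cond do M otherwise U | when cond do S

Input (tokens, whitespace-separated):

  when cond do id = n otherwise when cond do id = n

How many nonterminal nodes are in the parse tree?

[S [U when cond do [M id = n] otherwise [U when cond do [S [M id = n]]]]]

6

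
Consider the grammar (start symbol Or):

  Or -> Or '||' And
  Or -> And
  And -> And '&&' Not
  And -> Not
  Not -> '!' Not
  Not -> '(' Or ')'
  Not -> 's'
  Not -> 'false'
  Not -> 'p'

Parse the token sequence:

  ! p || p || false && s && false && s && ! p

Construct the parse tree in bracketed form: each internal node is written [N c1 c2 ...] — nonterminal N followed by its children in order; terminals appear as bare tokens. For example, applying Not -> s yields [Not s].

[Or [Or [Or [And [Not ! [Not p]]]] || [And [Not p]]] || [And [And [And [And [And [Not false]] && [Not s]] && [Not false]] && [Not s]] && [Not ! [Not p]]]]

Or
Or || And
Or || And || And
And || And || And
Not || And || And
! Not || And || And
! p || And || And
! p || Not || And
! p || p || And
! p || p || And && Not
! p || p || And && Not && Not
! p || p || And && Not && Not && Not
! p || p || And && Not && Not && Not && Not
! p || p || Not && Not && Not && Not && Not
! p || p || false && Not && Not && Not && Not
! p || p || false && s && Not && Not && Not
! p || p || false && s && false && Not && Not
! p || p || false && s && false && s && Not
! p || p || false && s && false && s && ! Not
! p || p || false && s && false && s && ! p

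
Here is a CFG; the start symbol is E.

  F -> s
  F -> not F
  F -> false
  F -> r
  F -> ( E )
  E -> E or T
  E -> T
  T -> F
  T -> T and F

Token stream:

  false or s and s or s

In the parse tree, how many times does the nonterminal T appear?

[E [E [E [T [F false]]] or [T [T [F s]] and [F s]]] or [T [F s]]]

4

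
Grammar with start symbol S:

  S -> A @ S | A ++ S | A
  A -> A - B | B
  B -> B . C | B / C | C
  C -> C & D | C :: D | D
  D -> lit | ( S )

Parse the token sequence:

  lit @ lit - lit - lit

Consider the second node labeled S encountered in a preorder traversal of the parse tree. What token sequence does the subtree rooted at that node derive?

[S [A [B [C [D lit]]]] @ [S [A [A [A [B [C [D lit]]]] - [B [C [D lit]]]] - [B [C [D lit]]]]]]

lit - lit - lit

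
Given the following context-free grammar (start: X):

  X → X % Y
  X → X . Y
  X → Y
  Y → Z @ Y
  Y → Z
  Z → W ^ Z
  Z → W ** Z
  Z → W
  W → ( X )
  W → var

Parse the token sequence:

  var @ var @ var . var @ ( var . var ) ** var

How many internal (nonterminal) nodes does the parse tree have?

[X [X [Y [Z [W var]] @ [Y [Z [W var]] @ [Y [Z [W var]]]]]] . [Y [Z [W var]] @ [Y [Z [W ( [X [X [Y [Z [W var]]]] . [Y [Z [W var]]]] )] ** [Z [W var]]]]]]

27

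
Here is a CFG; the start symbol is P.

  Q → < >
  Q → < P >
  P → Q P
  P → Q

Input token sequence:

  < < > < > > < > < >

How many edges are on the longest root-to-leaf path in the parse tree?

[P [Q < [P [Q < >] [P [Q < >]]] >] [P [Q < >] [P [Q < >]]]]

5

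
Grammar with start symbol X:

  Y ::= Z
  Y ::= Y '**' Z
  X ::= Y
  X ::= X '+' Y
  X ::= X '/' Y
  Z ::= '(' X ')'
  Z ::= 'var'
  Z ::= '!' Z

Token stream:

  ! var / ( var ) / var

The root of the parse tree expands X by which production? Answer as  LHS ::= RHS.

X ::= X '/' Y

[X [X [X [Y [Z ! [Z var]]]] / [Y [Z ( [X [Y [Z var]]] )]]] / [Y [Z var]]]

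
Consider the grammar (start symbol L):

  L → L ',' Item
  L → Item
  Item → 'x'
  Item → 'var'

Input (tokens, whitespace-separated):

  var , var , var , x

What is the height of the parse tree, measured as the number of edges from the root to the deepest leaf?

5

[L [L [L [L [Item var]] , [Item var]] , [Item var]] , [Item x]]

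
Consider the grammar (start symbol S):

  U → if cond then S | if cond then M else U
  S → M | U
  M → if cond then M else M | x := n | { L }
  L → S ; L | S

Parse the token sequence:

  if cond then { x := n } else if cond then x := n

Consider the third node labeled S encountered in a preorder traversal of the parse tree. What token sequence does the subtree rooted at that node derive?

[S [U if cond then [M { [L [S [M x := n]]] }] else [U if cond then [S [M x := n]]]]]

x := n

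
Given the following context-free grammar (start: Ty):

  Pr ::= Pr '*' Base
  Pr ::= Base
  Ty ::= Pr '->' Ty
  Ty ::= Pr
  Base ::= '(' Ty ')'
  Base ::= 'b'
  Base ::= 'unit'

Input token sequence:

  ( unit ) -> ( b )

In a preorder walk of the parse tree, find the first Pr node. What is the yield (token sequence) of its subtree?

( unit )

[Ty [Pr [Base ( [Ty [Pr [Base unit]]] )]] -> [Ty [Pr [Base ( [Ty [Pr [Base b]]] )]]]]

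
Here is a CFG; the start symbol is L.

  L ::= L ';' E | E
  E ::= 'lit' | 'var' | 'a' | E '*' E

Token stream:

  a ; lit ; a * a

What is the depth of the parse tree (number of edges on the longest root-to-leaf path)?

[L [L [L [E a]] ; [E lit]] ; [E [E a] * [E a]]]

4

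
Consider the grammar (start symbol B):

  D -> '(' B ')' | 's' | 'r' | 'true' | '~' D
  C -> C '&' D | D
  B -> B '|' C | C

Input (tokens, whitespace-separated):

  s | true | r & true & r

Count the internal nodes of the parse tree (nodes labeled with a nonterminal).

13

[B [B [B [C [D s]]] | [C [D true]]] | [C [C [C [D r]] & [D true]] & [D r]]]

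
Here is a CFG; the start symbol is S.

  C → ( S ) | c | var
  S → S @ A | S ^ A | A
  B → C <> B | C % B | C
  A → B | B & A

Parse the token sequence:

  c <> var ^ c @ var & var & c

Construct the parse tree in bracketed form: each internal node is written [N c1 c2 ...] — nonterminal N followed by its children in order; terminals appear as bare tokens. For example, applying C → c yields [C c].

[S [S [S [A [B [C c] <> [B [C var]]]]] ^ [A [B [C c]]]] @ [A [B [C var]] & [A [B [C var]] & [A [B [C c]]]]]]

S
S @ A
S ^ A @ A
A ^ A @ A
B ^ A @ A
C <> B ^ A @ A
c <> B ^ A @ A
c <> C ^ A @ A
c <> var ^ A @ A
c <> var ^ B @ A
c <> var ^ C @ A
c <> var ^ c @ A
c <> var ^ c @ B & A
c <> var ^ c @ C & A
c <> var ^ c @ var & A
c <> var ^ c @ var & B & A
c <> var ^ c @ var & C & A
c <> var ^ c @ var & var & A
c <> var ^ c @ var & var & B
c <> var ^ c @ var & var & C
c <> var ^ c @ var & var & c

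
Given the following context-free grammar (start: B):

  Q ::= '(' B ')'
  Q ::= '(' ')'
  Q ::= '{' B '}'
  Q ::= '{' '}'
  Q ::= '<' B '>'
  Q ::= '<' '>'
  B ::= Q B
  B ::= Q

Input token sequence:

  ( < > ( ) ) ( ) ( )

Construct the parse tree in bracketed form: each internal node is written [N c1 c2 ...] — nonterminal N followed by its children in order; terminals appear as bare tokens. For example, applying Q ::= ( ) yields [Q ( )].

[B [Q ( [B [Q < >] [B [Q ( )]]] )] [B [Q ( )] [B [Q ( )]]]]

B
Q B
( B ) B
( Q B ) B
( < > B ) B
( < > Q ) B
( < > ( ) ) B
( < > ( ) ) Q B
( < > ( ) ) ( ) B
( < > ( ) ) ( ) Q
( < > ( ) ) ( ) ( )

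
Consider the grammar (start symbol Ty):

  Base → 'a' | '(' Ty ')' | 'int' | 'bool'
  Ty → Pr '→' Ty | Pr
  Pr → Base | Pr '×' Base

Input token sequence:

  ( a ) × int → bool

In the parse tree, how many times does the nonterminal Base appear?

4

[Ty [Pr [Pr [Base ( [Ty [Pr [Base a]]] )]] × [Base int]] → [Ty [Pr [Base bool]]]]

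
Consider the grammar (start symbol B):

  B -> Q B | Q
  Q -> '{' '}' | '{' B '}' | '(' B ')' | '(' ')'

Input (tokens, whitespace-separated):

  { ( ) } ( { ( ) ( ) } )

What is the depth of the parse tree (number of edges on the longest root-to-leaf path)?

[B [Q { [B [Q ( )]] }] [B [Q ( [B [Q { [B [Q ( )] [B [Q ( )]]] }]] )]]]

8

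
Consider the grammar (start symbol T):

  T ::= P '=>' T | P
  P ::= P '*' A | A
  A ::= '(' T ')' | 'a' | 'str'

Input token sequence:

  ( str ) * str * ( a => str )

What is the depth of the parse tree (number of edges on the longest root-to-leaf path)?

[T [P [P [P [A ( [T [P [A str]]] )]] * [A str]] * [A ( [T [P [A a]] => [T [P [A str]]]] )]]]

8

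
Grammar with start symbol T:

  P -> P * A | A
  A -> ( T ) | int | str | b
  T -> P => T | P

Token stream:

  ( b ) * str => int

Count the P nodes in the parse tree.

4

[T [P [P [A ( [T [P [A b]]] )]] * [A str]] => [T [P [A int]]]]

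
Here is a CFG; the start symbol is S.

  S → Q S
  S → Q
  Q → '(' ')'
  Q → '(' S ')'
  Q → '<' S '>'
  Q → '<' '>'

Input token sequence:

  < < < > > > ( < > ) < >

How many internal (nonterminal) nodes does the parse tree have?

12

[S [Q < [S [Q < [S [Q < >]] >]] >] [S [Q ( [S [Q < >]] )] [S [Q < >]]]]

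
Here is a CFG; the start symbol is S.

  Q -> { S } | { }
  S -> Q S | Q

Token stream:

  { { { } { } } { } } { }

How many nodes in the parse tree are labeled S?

6

[S [Q { [S [Q { [S [Q { }] [S [Q { }]]] }] [S [Q { }]]] }] [S [Q { }]]]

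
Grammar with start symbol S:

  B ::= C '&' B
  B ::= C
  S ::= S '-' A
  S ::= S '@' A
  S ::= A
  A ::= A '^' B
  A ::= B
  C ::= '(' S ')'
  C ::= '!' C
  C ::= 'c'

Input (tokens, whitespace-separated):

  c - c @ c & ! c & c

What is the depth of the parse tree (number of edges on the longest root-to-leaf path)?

6

[S [S [S [A [B [C c]]]] - [A [B [C c]]]] @ [A [B [C c] & [B [C ! [C c]] & [B [C c]]]]]]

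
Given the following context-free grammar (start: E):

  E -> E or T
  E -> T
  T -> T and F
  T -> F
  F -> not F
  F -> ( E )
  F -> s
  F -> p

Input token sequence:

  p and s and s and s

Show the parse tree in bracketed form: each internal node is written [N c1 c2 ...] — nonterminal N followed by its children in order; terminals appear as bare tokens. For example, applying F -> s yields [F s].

E
T
T and F
T and F and F
T and F and F and F
F and F and F and F
p and F and F and F
p and s and F and F
p and s and s and F
p and s and s and s

[E [T [T [T [T [F p]] and [F s]] and [F s]] and [F s]]]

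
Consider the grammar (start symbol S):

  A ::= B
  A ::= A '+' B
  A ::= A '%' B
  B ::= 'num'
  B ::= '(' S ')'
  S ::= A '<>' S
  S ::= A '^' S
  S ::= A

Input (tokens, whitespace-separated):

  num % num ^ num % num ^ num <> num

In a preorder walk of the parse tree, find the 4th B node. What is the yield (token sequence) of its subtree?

num

[S [A [A [B num]] % [B num]] ^ [S [A [A [B num]] % [B num]] ^ [S [A [B num]] <> [S [A [B num]]]]]]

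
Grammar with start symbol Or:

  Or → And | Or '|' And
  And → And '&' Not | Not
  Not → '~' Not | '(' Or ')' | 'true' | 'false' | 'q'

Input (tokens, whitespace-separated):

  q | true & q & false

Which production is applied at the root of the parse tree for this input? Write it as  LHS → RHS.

[Or [Or [And [Not q]]] | [And [And [And [Not true]] & [Not q]] & [Not false]]]

Or → Or '|' And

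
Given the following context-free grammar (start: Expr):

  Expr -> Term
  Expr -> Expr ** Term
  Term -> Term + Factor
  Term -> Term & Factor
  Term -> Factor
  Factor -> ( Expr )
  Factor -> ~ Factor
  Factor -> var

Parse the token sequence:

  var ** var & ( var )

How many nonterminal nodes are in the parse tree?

11

[Expr [Expr [Term [Factor var]]] ** [Term [Term [Factor var]] & [Factor ( [Expr [Term [Factor var]]] )]]]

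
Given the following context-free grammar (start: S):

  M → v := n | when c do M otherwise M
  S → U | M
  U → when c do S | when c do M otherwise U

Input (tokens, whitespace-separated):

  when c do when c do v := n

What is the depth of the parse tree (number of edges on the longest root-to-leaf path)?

6

[S [U when c do [S [U when c do [S [M v := n]]]]]]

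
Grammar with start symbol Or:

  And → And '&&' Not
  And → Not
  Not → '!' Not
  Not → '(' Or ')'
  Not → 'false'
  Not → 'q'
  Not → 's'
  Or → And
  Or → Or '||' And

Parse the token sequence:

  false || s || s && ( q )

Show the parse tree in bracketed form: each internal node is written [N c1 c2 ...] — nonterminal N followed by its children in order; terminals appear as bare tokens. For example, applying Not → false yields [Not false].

Or
Or || And
Or || And || And
And || And || And
Not || And || And
false || And || And
false || Not || And
false || s || And
false || s || And && Not
false || s || Not && Not
false || s || s && Not
false || s || s && ( Or )
false || s || s && ( And )
false || s || s && ( Not )
false || s || s && ( q )

[Or [Or [Or [And [Not false]]] || [And [Not s]]] || [And [And [Not s]] && [Not ( [Or [And [Not q]]] )]]]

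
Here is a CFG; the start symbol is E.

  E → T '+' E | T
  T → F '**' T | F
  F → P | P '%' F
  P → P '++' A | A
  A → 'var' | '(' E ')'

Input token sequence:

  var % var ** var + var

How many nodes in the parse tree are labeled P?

4

[E [T [F [P [A var]] % [F [P [A var]]]] ** [T [F [P [A var]]]]] + [E [T [F [P [A var]]]]]]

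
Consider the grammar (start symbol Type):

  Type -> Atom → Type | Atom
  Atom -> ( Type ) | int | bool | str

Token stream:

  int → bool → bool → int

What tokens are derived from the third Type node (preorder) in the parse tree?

[Type [Atom int] → [Type [Atom bool] → [Type [Atom bool] → [Type [Atom int]]]]]

bool → int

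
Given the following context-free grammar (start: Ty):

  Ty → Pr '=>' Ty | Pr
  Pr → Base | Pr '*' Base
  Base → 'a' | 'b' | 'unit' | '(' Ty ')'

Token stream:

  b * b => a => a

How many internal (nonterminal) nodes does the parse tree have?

[Ty [Pr [Pr [Base b]] * [Base b]] => [Ty [Pr [Base a]] => [Ty [Pr [Base a]]]]]

11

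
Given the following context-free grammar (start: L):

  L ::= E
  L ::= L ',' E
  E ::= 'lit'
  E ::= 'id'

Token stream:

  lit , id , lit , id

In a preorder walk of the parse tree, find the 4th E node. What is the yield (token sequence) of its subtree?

id

[L [L [L [L [E lit]] , [E id]] , [E lit]] , [E id]]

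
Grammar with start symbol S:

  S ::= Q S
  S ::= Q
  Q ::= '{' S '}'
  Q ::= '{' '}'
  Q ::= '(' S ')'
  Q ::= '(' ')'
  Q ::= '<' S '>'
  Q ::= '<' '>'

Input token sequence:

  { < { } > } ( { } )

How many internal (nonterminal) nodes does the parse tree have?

10

[S [Q { [S [Q < [S [Q { }]] >]] }] [S [Q ( [S [Q { }]] )]]]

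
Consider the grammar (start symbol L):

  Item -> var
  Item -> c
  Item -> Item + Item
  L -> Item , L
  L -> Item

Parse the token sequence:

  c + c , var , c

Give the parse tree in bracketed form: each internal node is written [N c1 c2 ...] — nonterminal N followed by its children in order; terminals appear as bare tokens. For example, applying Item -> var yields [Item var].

L
Item , L
Item + Item , L
c + Item , L
c + c , L
c + c , Item , L
c + c , var , L
c + c , var , Item
c + c , var , c

[L [Item [Item c] + [Item c]] , [L [Item var] , [L [Item c]]]]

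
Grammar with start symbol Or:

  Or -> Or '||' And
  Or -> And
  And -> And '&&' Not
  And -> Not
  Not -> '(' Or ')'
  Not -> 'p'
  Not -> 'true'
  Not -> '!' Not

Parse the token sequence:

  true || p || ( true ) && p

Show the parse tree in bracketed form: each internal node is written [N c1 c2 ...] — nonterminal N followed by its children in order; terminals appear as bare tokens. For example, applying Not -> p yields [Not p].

Or
Or || And
Or || And || And
And || And || And
Not || And || And
true || And || And
true || Not || And
true || p || And
true || p || And && Not
true || p || Not && Not
true || p || ( Or ) && Not
true || p || ( And ) && Not
true || p || ( Not ) && Not
true || p || ( true ) && Not
true || p || ( true ) && p

[Or [Or [Or [And [Not true]]] || [And [Not p]]] || [And [And [Not ( [Or [And [Not true]]] )]] && [Not p]]]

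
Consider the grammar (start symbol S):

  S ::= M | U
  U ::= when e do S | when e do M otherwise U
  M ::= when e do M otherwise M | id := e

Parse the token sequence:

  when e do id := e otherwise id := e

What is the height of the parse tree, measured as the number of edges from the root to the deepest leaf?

3

[S [M when e do [M id := e] otherwise [M id := e]]]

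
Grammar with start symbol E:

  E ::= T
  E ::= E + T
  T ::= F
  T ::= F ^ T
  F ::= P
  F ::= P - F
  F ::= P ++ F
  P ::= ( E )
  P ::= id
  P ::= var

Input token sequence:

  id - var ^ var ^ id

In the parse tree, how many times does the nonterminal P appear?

[E [T [F [P id] - [F [P var]]] ^ [T [F [P var]] ^ [T [F [P id]]]]]]

4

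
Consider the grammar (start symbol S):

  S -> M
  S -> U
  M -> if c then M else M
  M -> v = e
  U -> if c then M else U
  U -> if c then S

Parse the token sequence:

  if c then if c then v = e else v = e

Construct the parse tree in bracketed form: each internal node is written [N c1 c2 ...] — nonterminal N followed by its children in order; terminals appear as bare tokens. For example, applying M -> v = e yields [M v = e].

S
U
if c then S
if c then M
if c then if c then M else M
if c then if c then v = e else M
if c then if c then v = e else v = e

[S [U if c then [S [M if c then [M v = e] else [M v = e]]]]]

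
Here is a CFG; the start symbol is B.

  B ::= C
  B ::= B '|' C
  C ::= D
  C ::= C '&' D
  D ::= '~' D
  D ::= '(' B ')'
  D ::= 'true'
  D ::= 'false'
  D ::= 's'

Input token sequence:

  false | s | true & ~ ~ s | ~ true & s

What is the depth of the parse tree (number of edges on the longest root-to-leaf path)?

[B [B [B [B [C [D false]]] | [C [D s]]] | [C [C [D true]] & [D ~ [D ~ [D s]]]]] | [C [C [D ~ [D true]]] & [D s]]]

6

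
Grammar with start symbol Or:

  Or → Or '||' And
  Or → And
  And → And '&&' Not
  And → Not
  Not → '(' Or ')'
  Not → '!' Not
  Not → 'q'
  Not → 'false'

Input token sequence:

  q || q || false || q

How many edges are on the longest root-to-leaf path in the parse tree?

6

[Or [Or [Or [Or [And [Not q]]] || [And [Not q]]] || [And [Not false]]] || [And [Not q]]]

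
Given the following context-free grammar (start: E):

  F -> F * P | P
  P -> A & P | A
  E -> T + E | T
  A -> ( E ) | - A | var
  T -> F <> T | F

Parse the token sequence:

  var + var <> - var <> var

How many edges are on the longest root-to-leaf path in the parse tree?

8

[E [T [F [P [A var]]]] + [E [T [F [P [A var]]] <> [T [F [P [A - [A var]]]] <> [T [F [P [A var]]]]]]]]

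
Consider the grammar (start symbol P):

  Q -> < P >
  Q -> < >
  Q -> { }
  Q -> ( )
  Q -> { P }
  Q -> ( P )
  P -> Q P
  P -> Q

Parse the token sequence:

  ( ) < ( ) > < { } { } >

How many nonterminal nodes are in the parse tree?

12

[P [Q ( )] [P [Q < [P [Q ( )]] >] [P [Q < [P [Q { }] [P [Q { }]]] >]]]]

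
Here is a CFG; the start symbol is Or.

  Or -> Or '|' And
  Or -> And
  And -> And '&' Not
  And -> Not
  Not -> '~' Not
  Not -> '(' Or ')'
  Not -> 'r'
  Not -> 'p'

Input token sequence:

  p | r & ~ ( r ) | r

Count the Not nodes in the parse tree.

6

[Or [Or [Or [And [Not p]]] | [And [And [Not r]] & [Not ~ [Not ( [Or [And [Not r]]] )]]]] | [And [Not r]]]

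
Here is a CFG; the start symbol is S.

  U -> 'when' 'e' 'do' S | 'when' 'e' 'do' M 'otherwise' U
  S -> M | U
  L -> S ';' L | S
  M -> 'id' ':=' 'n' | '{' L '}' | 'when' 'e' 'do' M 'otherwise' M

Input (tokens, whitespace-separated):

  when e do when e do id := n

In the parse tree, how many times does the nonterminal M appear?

[S [U when e do [S [U when e do [S [M id := n]]]]]]

1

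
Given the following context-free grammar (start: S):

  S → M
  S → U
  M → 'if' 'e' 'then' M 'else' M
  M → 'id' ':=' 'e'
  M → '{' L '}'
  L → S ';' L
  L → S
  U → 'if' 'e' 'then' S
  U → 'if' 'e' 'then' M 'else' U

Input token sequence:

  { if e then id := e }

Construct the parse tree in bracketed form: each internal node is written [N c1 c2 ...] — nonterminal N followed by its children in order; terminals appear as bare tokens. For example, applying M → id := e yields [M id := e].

[S [M { [L [S [U if e then [S [M id := e]]]]] }]]

S
M
{ L }
{ S }
{ U }
{ if e then S }
{ if e then M }
{ if e then id := e }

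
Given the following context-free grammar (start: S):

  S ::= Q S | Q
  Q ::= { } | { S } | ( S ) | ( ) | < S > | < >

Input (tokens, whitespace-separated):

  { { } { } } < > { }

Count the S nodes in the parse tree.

[S [Q { [S [Q { }] [S [Q { }]]] }] [S [Q < >] [S [Q { }]]]]

5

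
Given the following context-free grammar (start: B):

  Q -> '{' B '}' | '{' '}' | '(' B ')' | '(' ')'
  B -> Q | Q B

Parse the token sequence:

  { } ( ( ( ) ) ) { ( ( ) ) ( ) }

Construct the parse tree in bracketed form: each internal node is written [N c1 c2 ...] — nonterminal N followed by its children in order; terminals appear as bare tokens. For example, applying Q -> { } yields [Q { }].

B
Q B
{ } B
{ } Q B
{ } ( B ) B
{ } ( Q ) B
{ } ( ( B ) ) B
{ } ( ( Q ) ) B
{ } ( ( ( ) ) ) B
{ } ( ( ( ) ) ) Q
{ } ( ( ( ) ) ) { B }
{ } ( ( ( ) ) ) { Q B }
{ } ( ( ( ) ) ) { ( B ) B }
{ } ( ( ( ) ) ) { ( Q ) B }
{ } ( ( ( ) ) ) { ( ( ) ) B }
{ } ( ( ( ) ) ) { ( ( ) ) Q }
{ } ( ( ( ) ) ) { ( ( ) ) ( ) }

[B [Q { }] [B [Q ( [B [Q ( [B [Q ( )]] )]] )] [B [Q { [B [Q ( [B [Q ( )]] )] [B [Q ( )]]] }]]]]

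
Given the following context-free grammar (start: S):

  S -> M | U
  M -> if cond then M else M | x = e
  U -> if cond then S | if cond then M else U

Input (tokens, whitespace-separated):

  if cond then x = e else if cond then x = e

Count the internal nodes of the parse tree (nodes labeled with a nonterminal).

[S [U if cond then [M x = e] else [U if cond then [S [M x = e]]]]]

6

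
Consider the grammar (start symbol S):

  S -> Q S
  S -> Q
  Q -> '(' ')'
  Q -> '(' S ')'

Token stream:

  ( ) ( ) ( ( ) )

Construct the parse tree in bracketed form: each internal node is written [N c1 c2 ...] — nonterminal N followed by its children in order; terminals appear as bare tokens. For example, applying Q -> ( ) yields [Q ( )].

[S [Q ( )] [S [Q ( )] [S [Q ( [S [Q ( )]] )]]]]

S
Q S
( ) S
( ) Q S
( ) ( ) S
( ) ( ) Q
( ) ( ) ( S )
( ) ( ) ( Q )
( ) ( ) ( ( ) )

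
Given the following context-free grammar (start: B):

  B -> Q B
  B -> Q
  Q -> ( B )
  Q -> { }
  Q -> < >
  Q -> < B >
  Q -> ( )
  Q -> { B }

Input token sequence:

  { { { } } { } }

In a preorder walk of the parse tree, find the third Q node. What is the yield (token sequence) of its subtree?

{ }

[B [Q { [B [Q { [B [Q { }]] }] [B [Q { }]]] }]]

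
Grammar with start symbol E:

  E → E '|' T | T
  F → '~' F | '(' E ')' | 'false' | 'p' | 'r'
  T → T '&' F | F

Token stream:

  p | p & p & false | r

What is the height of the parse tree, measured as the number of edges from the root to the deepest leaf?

[E [E [E [T [F p]]] | [T [T [T [F p]] & [F p]] & [F false]]] | [T [F r]]]

6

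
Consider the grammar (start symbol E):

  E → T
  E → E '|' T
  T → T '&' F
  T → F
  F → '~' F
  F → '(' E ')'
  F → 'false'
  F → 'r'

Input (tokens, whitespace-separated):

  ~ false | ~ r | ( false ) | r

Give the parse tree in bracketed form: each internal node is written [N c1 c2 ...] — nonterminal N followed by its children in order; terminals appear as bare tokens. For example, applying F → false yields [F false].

E
E | T
E | T | T
E | T | T | T
T | T | T | T
F | T | T | T
~ F | T | T | T
~ false | T | T | T
~ false | F | T | T
~ false | ~ F | T | T
~ false | ~ r | T | T
~ false | ~ r | F | T
~ false | ~ r | ( E ) | T
~ false | ~ r | ( T ) | T
~ false | ~ r | ( F ) | T
~ false | ~ r | ( false ) | T
~ false | ~ r | ( false ) | F
~ false | ~ r | ( false ) | r

[E [E [E [E [T [F ~ [F false]]]] | [T [F ~ [F r]]]] | [T [F ( [E [T [F false]]] )]]] | [T [F r]]]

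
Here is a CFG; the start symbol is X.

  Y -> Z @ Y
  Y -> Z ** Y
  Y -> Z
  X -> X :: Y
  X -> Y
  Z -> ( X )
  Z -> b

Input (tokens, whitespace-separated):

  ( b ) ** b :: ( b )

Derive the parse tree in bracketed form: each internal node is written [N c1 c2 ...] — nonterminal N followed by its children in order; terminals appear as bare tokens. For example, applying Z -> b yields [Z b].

[X [X [Y [Z ( [X [Y [Z b]]] )] ** [Y [Z b]]]] :: [Y [Z ( [X [Y [Z b]]] )]]]

X
X :: Y
Y :: Y
Z ** Y :: Y
( X ) ** Y :: Y
( Y ) ** Y :: Y
( Z ) ** Y :: Y
( b ) ** Y :: Y
( b ) ** Z :: Y
( b ) ** b :: Y
( b ) ** b :: Z
( b ) ** b :: ( X )
( b ) ** b :: ( Y )
( b ) ** b :: ( Z )
( b ) ** b :: ( b )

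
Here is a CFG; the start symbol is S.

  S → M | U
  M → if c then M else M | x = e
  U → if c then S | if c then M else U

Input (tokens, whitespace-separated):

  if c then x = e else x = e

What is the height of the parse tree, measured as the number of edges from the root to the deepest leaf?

[S [M if c then [M x = e] else [M x = e]]]

3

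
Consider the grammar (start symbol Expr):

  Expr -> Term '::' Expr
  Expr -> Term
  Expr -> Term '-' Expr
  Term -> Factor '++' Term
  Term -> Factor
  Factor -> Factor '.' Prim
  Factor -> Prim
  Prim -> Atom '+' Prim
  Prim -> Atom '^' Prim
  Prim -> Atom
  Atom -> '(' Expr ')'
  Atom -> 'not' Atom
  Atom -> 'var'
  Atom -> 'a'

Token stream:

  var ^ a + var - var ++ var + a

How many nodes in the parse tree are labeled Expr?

[Expr [Term [Factor [Prim [Atom var] ^ [Prim [Atom a] + [Prim [Atom var]]]]]] - [Expr [Term [Factor [Prim [Atom var]]] ++ [Term [Factor [Prim [Atom var] + [Prim [Atom a]]]]]]]]

2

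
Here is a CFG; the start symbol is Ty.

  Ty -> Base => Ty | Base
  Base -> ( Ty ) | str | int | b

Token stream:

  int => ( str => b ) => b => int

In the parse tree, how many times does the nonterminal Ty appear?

6

[Ty [Base int] => [Ty [Base ( [Ty [Base str] => [Ty [Base b]]] )] => [Ty [Base b] => [Ty [Base int]]]]]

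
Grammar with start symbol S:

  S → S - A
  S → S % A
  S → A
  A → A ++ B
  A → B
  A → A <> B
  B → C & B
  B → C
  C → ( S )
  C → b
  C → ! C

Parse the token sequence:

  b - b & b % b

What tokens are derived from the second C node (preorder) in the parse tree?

[S [S [S [A [B [C b]]]] - [A [B [C b] & [B [C b]]]]] % [A [B [C b]]]]

b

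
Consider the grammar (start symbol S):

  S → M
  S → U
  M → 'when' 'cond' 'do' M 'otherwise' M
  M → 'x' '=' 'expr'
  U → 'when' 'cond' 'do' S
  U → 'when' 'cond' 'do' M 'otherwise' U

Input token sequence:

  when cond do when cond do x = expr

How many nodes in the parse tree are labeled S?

[S [U when cond do [S [U when cond do [S [M x = expr]]]]]]

3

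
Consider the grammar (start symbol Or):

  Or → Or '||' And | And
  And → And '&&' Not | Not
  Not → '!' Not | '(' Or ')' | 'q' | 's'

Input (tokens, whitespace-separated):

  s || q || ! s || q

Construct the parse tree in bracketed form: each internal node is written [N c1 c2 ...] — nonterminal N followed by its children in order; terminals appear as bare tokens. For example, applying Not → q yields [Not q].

[Or [Or [Or [Or [And [Not s]]] || [And [Not q]]] || [And [Not ! [Not s]]]] || [And [Not q]]]

Or
Or || And
Or || And || And
Or || And || And || And
And || And || And || And
Not || And || And || And
s || And || And || And
s || Not || And || And
s || q || And || And
s || q || Not || And
s || q || ! Not || And
s || q || ! s || And
s || q || ! s || Not
s || q || ! s || q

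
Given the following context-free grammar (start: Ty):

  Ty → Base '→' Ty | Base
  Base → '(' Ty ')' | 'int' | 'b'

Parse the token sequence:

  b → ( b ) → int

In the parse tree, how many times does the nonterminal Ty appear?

4

[Ty [Base b] → [Ty [Base ( [Ty [Base b]] )] → [Ty [Base int]]]]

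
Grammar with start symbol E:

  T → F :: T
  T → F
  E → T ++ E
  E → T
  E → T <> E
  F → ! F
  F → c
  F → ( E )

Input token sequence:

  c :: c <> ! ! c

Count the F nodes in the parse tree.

5

[E [T [F c] :: [T [F c]]] <> [E [T [F ! [F ! [F c]]]]]]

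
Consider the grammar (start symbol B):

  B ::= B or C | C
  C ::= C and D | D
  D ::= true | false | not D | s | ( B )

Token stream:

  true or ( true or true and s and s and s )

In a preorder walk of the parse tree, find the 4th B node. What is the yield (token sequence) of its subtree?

true

[B [B [C [D true]]] or [C [D ( [B [B [C [D true]]] or [C [C [C [C [D true]] and [D s]] and [D s]] and [D s]]] )]]]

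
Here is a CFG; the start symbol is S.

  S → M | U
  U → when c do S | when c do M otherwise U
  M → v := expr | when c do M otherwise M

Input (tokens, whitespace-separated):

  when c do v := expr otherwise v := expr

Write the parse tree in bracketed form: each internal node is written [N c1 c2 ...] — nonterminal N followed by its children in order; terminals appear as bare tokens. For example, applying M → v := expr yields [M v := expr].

[S [M when c do [M v := expr] otherwise [M v := expr]]]

S
M
when c do M otherwise M
when c do v := expr otherwise M
when c do v := expr otherwise v := expr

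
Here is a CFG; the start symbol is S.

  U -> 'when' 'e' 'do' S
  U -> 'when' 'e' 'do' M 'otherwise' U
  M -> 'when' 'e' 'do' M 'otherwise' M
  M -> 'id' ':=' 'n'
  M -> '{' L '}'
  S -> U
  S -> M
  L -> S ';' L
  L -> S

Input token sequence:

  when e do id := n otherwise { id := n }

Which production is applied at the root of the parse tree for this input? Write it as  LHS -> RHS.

S -> M

[S [M when e do [M id := n] otherwise [M { [L [S [M id := n]]] }]]]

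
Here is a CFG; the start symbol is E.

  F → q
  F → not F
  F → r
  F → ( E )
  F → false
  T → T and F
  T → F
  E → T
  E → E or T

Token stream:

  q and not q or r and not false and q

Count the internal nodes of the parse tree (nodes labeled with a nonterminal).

[E [E [T [T [F q]] and [F not [F q]]]] or [T [T [T [F r]] and [F not [F false]]] and [F q]]]

14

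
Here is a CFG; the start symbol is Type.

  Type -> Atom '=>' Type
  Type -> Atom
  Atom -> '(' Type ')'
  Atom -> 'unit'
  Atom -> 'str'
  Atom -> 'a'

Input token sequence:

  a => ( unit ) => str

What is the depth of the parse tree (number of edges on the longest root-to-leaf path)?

[Type [Atom a] => [Type [Atom ( [Type [Atom unit]] )] => [Type [Atom str]]]]

5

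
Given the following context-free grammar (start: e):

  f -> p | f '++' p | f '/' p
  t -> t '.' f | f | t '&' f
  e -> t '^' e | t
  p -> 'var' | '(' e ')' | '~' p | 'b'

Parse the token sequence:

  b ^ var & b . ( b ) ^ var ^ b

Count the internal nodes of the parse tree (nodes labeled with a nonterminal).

[e [t [f [p b]]] ^ [e [t [t [t [f [p var]]] & [f [p b]]] . [f [p ( [e [t [f [p b]]]] )]]] ^ [e [t [f [p var]]] ^ [e [t [f [p b]]]]]]]

26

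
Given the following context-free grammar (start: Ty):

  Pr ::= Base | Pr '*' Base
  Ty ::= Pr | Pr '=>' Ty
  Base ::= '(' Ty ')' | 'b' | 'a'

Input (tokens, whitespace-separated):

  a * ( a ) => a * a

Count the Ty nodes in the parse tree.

3

[Ty [Pr [Pr [Base a]] * [Base ( [Ty [Pr [Base a]]] )]] => [Ty [Pr [Pr [Base a]] * [Base a]]]]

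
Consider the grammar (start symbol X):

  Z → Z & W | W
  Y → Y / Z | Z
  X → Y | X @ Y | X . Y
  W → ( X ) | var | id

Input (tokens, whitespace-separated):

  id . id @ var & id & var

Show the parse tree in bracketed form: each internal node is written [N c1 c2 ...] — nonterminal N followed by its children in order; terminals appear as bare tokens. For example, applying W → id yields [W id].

[X [X [X [Y [Z [W id]]]] . [Y [Z [W id]]]] @ [Y [Z [Z [Z [W var]] & [W id]] & [W var]]]]

X
X @ Y
X . Y @ Y
Y . Y @ Y
Z . Y @ Y
W . Y @ Y
id . Y @ Y
id . Z @ Y
id . W @ Y
id . id @ Y
id . id @ Z
id . id @ Z & W
id . id @ Z & W & W
id . id @ W & W & W
id . id @ var & W & W
id . id @ var & id & W
id . id @ var & id & var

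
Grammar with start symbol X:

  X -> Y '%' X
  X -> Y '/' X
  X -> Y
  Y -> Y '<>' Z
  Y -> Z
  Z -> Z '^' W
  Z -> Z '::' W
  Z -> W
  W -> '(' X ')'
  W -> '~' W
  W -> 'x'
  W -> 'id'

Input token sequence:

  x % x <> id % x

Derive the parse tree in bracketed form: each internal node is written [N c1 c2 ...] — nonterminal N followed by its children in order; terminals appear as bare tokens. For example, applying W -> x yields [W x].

[X [Y [Z [W x]]] % [X [Y [Y [Z [W x]]] <> [Z [W id]]] % [X [Y [Z [W x]]]]]]

X
Y % X
Z % X
W % X
x % X
x % Y % X
x % Y <> Z % X
x % Z <> Z % X
x % W <> Z % X
x % x <> Z % X
x % x <> W % X
x % x <> id % X
x % x <> id % Y
x % x <> id % Z
x % x <> id % W
x % x <> id % x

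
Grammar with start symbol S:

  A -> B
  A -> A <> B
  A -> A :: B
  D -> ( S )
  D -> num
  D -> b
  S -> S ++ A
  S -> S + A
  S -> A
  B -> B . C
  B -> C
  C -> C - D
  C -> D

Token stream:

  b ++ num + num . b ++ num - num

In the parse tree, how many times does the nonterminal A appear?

[S [S [S [S [A [B [C [D b]]]]] ++ [A [B [C [D num]]]]] + [A [B [B [C [D num]]] . [C [D b]]]]] ++ [A [B [C [C [D num]] - [D num]]]]]

4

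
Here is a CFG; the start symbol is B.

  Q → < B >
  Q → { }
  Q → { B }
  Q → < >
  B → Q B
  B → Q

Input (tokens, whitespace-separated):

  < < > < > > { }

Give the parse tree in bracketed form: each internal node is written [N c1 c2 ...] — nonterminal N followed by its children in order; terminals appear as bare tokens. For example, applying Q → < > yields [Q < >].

[B [Q < [B [Q < >] [B [Q < >]]] >] [B [Q { }]]]

B
Q B
< B > B
< Q B > B
< < > B > B
< < > Q > B
< < > < > > B
< < > < > > Q
< < > < > > { }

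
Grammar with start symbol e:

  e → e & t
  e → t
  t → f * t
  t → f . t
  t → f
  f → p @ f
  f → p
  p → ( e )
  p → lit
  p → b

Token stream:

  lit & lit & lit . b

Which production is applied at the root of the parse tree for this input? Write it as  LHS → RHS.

e → e & t

[e [e [e [t [f [p lit]]]] & [t [f [p lit]]]] & [t [f [p lit]] . [t [f [p b]]]]]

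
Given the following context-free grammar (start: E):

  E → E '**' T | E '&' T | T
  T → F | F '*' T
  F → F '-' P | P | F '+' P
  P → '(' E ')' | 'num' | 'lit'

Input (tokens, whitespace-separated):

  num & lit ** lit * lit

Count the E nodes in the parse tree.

3

[E [E [E [T [F [P num]]]] & [T [F [P lit]]]] ** [T [F [P lit]] * [T [F [P lit]]]]]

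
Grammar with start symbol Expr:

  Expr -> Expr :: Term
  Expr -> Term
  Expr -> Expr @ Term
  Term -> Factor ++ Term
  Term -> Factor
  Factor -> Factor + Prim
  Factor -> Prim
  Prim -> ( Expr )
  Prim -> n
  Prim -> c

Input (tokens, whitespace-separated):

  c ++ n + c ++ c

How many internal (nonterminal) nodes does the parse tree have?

12

[Expr [Term [Factor [Prim c]] ++ [Term [Factor [Factor [Prim n]] + [Prim c]] ++ [Term [Factor [Prim c]]]]]]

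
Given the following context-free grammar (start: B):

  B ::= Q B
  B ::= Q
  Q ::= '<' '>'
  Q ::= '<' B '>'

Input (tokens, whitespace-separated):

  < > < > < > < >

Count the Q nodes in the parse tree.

4

[B [Q < >] [B [Q < >] [B [Q < >] [B [Q < >]]]]]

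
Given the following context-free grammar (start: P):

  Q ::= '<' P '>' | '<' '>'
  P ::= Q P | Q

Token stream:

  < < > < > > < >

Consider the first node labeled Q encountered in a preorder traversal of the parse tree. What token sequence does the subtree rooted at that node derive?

[P [Q < [P [Q < >] [P [Q < >]]] >] [P [Q < >]]]

< < > < > >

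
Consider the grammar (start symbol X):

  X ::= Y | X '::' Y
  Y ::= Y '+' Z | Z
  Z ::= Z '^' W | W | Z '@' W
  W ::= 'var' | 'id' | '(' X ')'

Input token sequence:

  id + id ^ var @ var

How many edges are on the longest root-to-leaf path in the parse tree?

6

[X [Y [Y [Z [W id]]] + [Z [Z [Z [W id]] ^ [W var]] @ [W var]]]]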